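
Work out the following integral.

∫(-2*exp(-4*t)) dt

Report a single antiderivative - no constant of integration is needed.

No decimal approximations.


Answer: exp(-4*t)/2.


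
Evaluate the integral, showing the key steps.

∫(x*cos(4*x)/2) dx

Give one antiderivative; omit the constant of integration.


Step 1. Integrate ∫(x*cos(4*x)/2) dx by parts with u = x, dv = (cos(4*x)/2) dx, so v = sin(4*x)/8: now x*sin(4*x)/8 + ∫(-sin(4*x)/8) dx.
Step 2. Evaluate the standard form: now x*sin(4*x)/8 + cos(4*x)/32.
Answer: x*sin(4*x)/8 + cos(4*x)/32.


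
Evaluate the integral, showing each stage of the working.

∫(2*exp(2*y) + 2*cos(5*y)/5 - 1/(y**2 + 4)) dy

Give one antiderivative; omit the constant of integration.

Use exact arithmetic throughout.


Step 1. Rewrite: now ∫(-1/(y**2 + 4)) dy + ∫(2*exp(2*y)) dy + ∫(2*cos(5*y)/5) dy.
Step 2. Evaluate the standard form: now -atan(y/2)/2 + ∫(2*exp(2*y)) dy + ∫(2*cos(5*y)/5) dy.
Step 3. Evaluate the standard form: now exp(2*y) - atan(y/2)/2 + ∫(2*cos(5*y)/5) dy.
Step 4. Evaluate the standard form: now exp(2*y) + 2*sin(5*y)/25 - atan(y/2)/2.
Answer: exp(2*y) + 2*sin(5*y)/25 - atan(y/2)/2.


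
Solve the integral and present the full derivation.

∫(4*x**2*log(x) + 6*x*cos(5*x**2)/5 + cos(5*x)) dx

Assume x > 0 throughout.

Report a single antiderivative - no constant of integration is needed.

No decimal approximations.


Step 1. Rewrite: now ∫(6*x*cos(5*x**2)/5) dx + ∫(4*x**2*log(x)) dx + ∫(cos(5*x)) dx.
Step 2. Evaluate the standard form: now sin(5*x)/5 + ∫(6*x*cos(5*x**2)/5) dx + ∫(4*x**2*log(x)) dx.
Step 3. Substitute u = x**2, turning ∫(6*x*cos(5*x**2)/5) dx into ∫(3*cos(5*u)/5) du: now sin(5*x)/5 + ∫(4*x**2*log(x)) dx + ∫(3*cos(5*u)/5) du.
Step 4. Evaluate the standard form: now 3*sin(5*u)/25 + sin(5*x)/5 + ∫(4*x**2*log(x)) dx.
Step 5. Substitute back u = x**2: now sin(5*x)/5 + 3*sin(5*x**2)/25 + ∫(4*x**2*log(x)) dx.
Step 6. Integrate ∫(4*x**2*log(x)) dx by parts with u = log(x), dv = (4*x**2) dx, so v = 4*x**3/3 [assuming x > 0]: now 4*x**3*log(x)/3 + sin(5*x)/5 + 3*sin(5*x**2)/25 + ∫(-4*x**2/3) dx.
Step 7. Evaluate the standard form: now 4*x**3*log(x)/3 - 4*x**3/9 + sin(5*x)/5 + 3*sin(5*x**2)/25.
Answer: 4*x**3*log(x)/3 - 4*x**3/9 + sin(5*x)/5 + 3*sin(5*x**2)/25.


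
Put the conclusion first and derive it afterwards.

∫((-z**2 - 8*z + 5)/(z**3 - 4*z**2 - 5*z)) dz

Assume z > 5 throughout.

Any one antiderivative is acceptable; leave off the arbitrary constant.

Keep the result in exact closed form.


The answer is -log(z) - 2*log(z - 5) + 2*log(z + 1).
Step 1. Decompose ∫((-z**2 - 8*z + 5)/(z**3 - 4*z**2 - 5*z)) dz by partial fractions, (-z**2 - 8*z + 5)/(z**3 - 4*z**2 - 5*z) = 2/(z + 1) - 2/(z - 5) - 1/z: now ∫(-1/z) dz + ∫(-2/(z - 5)) dz + ∫(2/(z + 1)) dz.
Step 2. Evaluate the standard form [assuming z > -1]: now 2*log(z + 1) + ∫(-1/z) dz + ∫(-2/(z - 5)) dz.
Step 3. Evaluate the standard form [assuming z > 0]: now -log(z) + 2*log(z + 1) + ∫(-2/(z - 5)) dz.
Step 4. Evaluate the standard form [assuming z > 5]: now -log(z) - 2*log(z - 5) + 2*log(z + 1).
Answer: -log(z) - 2*log(z - 5) + 2*log(z + 1).


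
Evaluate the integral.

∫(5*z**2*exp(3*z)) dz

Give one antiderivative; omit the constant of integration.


Answer: 5*z**2*exp(3*z)/3 - 10*z*exp(3*z)/9 + 10*exp(3*z)/27.


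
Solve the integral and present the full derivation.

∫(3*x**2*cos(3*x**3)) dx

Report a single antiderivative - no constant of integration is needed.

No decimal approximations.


Step 1. Substitute u = x**3, turning ∫(3*x**2*cos(3*x**3)) dx into ∫(cos(3*u)) du: now ∫(cos(3*u)) du.
Step 2. Evaluate the standard form: now sin(3*u)/3.
Step 3. Substitute back u = x**3: now sin(3*x**3)/3.
Answer: sin(3*x**3)/3.


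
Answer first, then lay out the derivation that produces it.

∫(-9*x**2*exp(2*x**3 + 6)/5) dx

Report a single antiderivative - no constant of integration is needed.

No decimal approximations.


The answer is -3*exp(2*x**3 + 6)/10.
Step 1. Substitute u = x**3 + 3, turning ∫(-9*x**2*exp(2*x**3 + 6)/5) dx into ∫(-3*exp(2*u)/5) du: now ∫(-3*exp(2*u)/5) du.
Step 2. Evaluate the standard form: now -3*exp(2*u)/10.
Step 3. Substitute back u = x**3 + 3: now -3*exp(2*x**3 + 6)/10.
Answer: -3*exp(2*x**3 + 6)/10.


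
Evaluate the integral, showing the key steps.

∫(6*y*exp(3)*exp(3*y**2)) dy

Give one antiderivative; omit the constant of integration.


Step 1. Substitute u = y**2 + 1, turning ∫(6*y*exp(3)*exp(3*y**2)) dy into ∫(3*exp(3*u)) du: now ∫(3*exp(3*u)) du.
Step 2. Evaluate the standard form: now exp(3*u).
Step 3. Substitute back u = y**2 + 1: now exp(3*y**2 + 3).
Answer: exp(3*y**2 + 3).


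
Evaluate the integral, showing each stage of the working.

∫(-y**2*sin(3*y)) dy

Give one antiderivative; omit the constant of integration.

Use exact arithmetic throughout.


Step 1. Integrate ∫(-y**2*sin(3*y)) dy by parts with u = y**2, dv = (-sin(3*y)) dy, so v = cos(3*y)/3: now y**2*cos(3*y)/3 + ∫(-2*y*cos(3*y)/3) dy.
Step 2. Integrate ∫(-2*y*cos(3*y)/3) dy by parts with u = y, dv = (-2*cos(3*y)/3) dy, so v = -2*sin(3*y)/9: now y**2*cos(3*y)/3 - 2*y*sin(3*y)/9 + ∫(2*sin(3*y)/9) dy.
Step 3. Evaluate the standard form: now y**2*cos(3*y)/3 - 2*y*sin(3*y)/9 - 2*cos(3*y)/27.
Answer: y**2*cos(3*y)/3 - 2*y*sin(3*y)/9 - 2*cos(3*y)/27.


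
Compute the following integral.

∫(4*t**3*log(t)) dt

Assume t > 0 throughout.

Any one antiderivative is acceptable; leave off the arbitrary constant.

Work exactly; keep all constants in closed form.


Answer: t**4*log(t) - t**4/4.


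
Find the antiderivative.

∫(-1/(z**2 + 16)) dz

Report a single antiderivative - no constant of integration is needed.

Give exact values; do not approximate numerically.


Answer: -atan(z/4)/4.


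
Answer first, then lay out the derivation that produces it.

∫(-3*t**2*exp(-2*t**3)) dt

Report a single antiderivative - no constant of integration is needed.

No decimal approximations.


The answer is exp(-2*t**3)/2.
Step 1. Substitute u = t**3, turning ∫(-3*t**2*exp(-2*t**3)) dt into ∫(-exp(-2*u)) du: now ∫(-exp(-2*u)) du.
Step 2. Evaluate the standard form: now exp(-2*u)/2.
Step 3. Substitute back u = t**3: now exp(-2*t**3)/2.
Answer: exp(-2*t**3)/2.


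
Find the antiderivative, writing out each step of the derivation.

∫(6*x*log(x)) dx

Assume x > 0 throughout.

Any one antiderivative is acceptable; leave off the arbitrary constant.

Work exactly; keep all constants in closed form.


Step 1. Integrate ∫(6*x*log(x)) dx by parts with u = log(x), dv = (6*x) dx, so v = 3*x**2 [assuming x > 0]: now 3*x**2*log(x) + ∫(-3*x) dx.
Step 2. Evaluate the standard form: now 3*x**2*log(x) - 3*x**2/2.
Answer: 3*x**2*log(x) - 3*x**2/2.


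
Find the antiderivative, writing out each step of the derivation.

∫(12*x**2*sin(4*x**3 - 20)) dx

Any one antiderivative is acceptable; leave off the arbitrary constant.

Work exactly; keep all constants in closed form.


Step 1. Substitute u = x**3 - 5, turning ∫(12*x**2*sin(4*x**3 - 20)) dx into ∫(4*sin(4*u)) du: now ∫(4*sin(4*u)) du.
Step 2. Evaluate the standard form: now -cos(4*u).
Step 3. Substitute back u = x**3 - 5: now -cos(4*x**3 - 20).
Answer: -cos(4*x**3 - 20).


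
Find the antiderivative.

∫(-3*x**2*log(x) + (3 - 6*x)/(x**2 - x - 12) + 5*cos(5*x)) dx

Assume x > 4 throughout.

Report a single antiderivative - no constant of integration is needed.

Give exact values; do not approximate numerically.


Answer: -x**3*log(x) + x**3/3 - 3*log(x - 4) - 3*log(x + 3) + sin(5*x).


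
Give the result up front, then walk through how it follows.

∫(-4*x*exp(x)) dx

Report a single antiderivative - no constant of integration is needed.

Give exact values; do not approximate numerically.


The answer is -4*x*exp(x) + 4*exp(x).
Step 1. Integrate ∫(-4*x*exp(x)) dx by parts with u = x, dv = (-4*exp(x)) dx, so v = -4*exp(x): now -4*x*exp(x) + ∫(4*exp(x)) dx.
Step 2. Evaluate the standard form: now -4*x*exp(x) + 4*exp(x).
Answer: -4*x*exp(x) + 4*exp(x).


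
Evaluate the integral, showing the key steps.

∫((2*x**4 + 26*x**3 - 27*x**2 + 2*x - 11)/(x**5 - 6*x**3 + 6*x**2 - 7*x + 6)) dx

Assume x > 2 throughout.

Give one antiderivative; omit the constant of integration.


Step 1. Decompose ∫((2*x**4 + 26*x**3 - 27*x**2 + 2*x - 11)/(x**5 - 6*x**3 + 6*x**2 - 7*x + 6)) dx by partial fractions, (2*x**4 + 26*x**3 - 27*x**2 + 2*x - 11)/(x**5 - 6*x**3 + 6*x**2 - 7*x + 6) = 3/(x**2 + 1) - 4/(x + 3) + 1/(x - 1) + 5/(x - 2): now ∫(5/(x - 2)) dx + ∫(1/(x - 1)) dx + ∫(-4/(x + 3)) dx + ∫(3/(x**2 + 1)) dx.
Step 2. Evaluate the standard form [assuming x > -3]: now -4*log(x + 3) + ∫(5/(x - 2)) dx + ∫(1/(x - 1)) dx + ∫(3/(x**2 + 1)) dx.
Step 3. Evaluate the standard form [assuming x > 2]: now 5*log(x - 2) - 4*log(x + 3) + ∫(1/(x - 1)) dx + ∫(3/(x**2 + 1)) dx.
Step 4. Evaluate the standard form [assuming x > 1]: now 5*log(x - 2) + log(x - 1) - 4*log(x + 3) + ∫(3/(x**2 + 1)) dx.
Step 5. Evaluate the standard form: now 5*log(x - 2) + log(x - 1) - 4*log(x + 3) + 3*atan(x).
Answer: 5*log(x - 2) + log(x - 1) - 4*log(x + 3) + 3*atan(x).


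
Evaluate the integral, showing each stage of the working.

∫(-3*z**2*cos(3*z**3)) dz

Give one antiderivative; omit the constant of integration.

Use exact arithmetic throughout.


Step 1. Substitute u = z**3, turning ∫(-3*z**2*cos(3*z**3)) dz into ∫(-cos(3*u)) du: now ∫(-cos(3*u)) du.
Step 2. Evaluate the standard form: now -sin(3*u)/3.
Step 3. Substitute back u = z**3: now -sin(3*z**3)/3.
Answer: -sin(3*z**3)/3.


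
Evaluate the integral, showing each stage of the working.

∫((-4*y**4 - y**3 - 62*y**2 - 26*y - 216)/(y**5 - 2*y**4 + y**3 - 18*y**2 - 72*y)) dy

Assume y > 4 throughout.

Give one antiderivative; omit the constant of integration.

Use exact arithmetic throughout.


Step 1. Decompose ∫((-4*y**4 - y**3 - 62*y**2 - 26*y - 216)/(y**5 - 2*y**4 + y**3 - 18*y**2 - 72*y)) dy by partial fractions, (-4*y**4 - y**3 - 62*y**2 - 26*y - 216)/(y**5 - 2*y**4 + y**3 - 18*y**2 - 72*y) = 1/(y**2 + 9) - 3/(y + 2) - 4/(y - 4) + 3/y: now ∫(3/y) dy + ∫(-4/(y - 4)) dy + ∫(-3/(y + 2)) dy + ∫(1/(y**2 + 9)) dy.
Step 2. Evaluate the standard form [assuming y > 4]: now -4*log(y - 4) + ∫(3/y) dy + ∫(-3/(y + 2)) dy + ∫(1/(y**2 + 9)) dy.
Step 3. Evaluate the standard form [assuming y > 0]: now 3*log(y) - 4*log(y - 4) + ∫(-3/(y + 2)) dy + ∫(1/(y**2 + 9)) dy.
Step 4. Evaluate the standard form [assuming y > -2]: now 3*log(y) - 4*log(y - 4) - 3*log(y + 2) + ∫(1/(y**2 + 9)) dy.
Step 5. Evaluate the standard form: now 3*log(y) - 4*log(y - 4) - 3*log(y + 2) + atan(y/3)/3.
Answer: 3*log(y) - 4*log(y - 4) - 3*log(y + 2) + atan(y/3)/3.


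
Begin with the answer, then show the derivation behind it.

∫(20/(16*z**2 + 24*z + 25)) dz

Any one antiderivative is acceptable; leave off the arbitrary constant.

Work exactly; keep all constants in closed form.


The answer is 5*atan(z + 3/4)/4.
Step 1. Substitute u = 4*z + 3, turning ∫(20/(16*z**2 + 24*z + 25)) dz into ∫(5/(u**2 + 16)) du: now ∫(5/(u**2 + 16)) du.
Step 2. Evaluate the standard form: now 5*atan(u/4)/4.
Step 3. Substitute back u = 4*z + 3: now 5*atan(z + 3/4)/4.
Answer: 5*atan(z + 3/4)/4.


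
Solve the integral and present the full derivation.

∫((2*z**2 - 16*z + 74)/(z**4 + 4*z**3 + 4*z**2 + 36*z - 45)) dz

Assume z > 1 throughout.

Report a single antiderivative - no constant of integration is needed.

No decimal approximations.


Step 1. Decompose ∫((2*z**2 - 16*z + 74)/(z**4 + 4*z**3 + 4*z**2 + 36*z - 45)) dz by partial fractions, (2*z**2 - 16*z + 74)/(z**4 + 4*z**3 + 4*z**2 + 36*z - 45) = -4/(z**2 + 9) - 1/(z + 5) + 1/(z - 1): now ∫(1/(z - 1)) dz + ∫(-1/(z + 5)) dz + ∫(-4/(z**2 + 9)) dz.
Step 2. Evaluate the standard form [assuming z > 1]: now log(z - 1) + ∫(-1/(z + 5)) dz + ∫(-4/(z**2 + 9)) dz.
Step 3. Evaluate the standard form [assuming z > -5]: now log(z - 1) - log(z + 5) + ∫(-4/(z**2 + 9)) dz.
Step 4. Evaluate the standard form: now log(z - 1) - log(z + 5) - 4*atan(z/3)/3.
Answer: log(z - 1) - log(z + 5) - 4*atan(z/3)/3.


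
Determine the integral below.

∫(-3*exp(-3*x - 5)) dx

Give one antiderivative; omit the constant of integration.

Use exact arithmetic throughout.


Answer: exp(-3*x - 5).


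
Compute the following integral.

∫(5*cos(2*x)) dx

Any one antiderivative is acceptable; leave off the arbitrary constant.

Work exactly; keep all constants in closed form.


Answer: 5*sin(2*x)/2.


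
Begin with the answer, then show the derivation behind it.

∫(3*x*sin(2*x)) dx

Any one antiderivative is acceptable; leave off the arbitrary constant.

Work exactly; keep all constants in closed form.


The answer is -3*x*cos(2*x)/2 + 3*sin(2*x)/4.
Step 1. Integrate ∫(3*x*sin(2*x)) dx by parts with u = x, dv = (3*sin(2*x)) dx, so v = -3*cos(2*x)/2: now -3*x*cos(2*x)/2 + ∫(3*cos(2*x)/2) dx.
Step 2. Evaluate the standard form: now -3*x*cos(2*x)/2 + 3*sin(2*x)/4.
Answer: -3*x*cos(2*x)/2 + 3*sin(2*x)/4.


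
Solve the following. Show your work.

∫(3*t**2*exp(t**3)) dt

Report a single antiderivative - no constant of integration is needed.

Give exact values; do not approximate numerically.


Step 1. Substitute u = t**3, turning ∫(3*t**2*exp(t**3)) dt into ∫(exp(u)) du: now ∫(exp(u)) du.
Step 2. Evaluate the standard form: now exp(u).
Step 3. Substitute back u = t**3: now exp(t**3).
Answer: exp(t**3).


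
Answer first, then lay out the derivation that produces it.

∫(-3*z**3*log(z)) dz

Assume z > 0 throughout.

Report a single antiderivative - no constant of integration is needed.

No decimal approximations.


The answer is -3*z**4*log(z)/4 + 3*z**4/16.
Step 1. Integrate ∫(-3*z**3*log(z)) dz by parts with u = log(z), dv = (-3*z**3) dz, so v = -3*z**4/4 [assuming z > 0]: now -3*z**4*log(z)/4 + ∫(3*z**3/4) dz.
Step 2. Evaluate the standard form: now -3*z**4*log(z)/4 + 3*z**4/16.
Answer: -3*z**4*log(z)/4 + 3*z**4/16.


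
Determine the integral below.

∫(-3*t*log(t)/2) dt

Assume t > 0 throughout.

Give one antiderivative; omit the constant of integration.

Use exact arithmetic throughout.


Answer: -3*t**2*log(t)/4 + 3*t**2/8.


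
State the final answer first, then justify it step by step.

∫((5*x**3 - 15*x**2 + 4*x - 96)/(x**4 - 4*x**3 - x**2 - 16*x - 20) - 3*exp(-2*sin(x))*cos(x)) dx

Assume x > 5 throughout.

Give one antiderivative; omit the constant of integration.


The answer is log(x - 5) + 4*log(x + 1) + 2*atan(x/2) + 3*exp(-2*sin(x))/2.
Step 1. Rewrite: now ∫((5*x**3 - 15*x**2 + 4*x - 96)/(x**4 - 4*x**3 - x**2 - 16*x - 20)) dx + ∫(-3*exp(-2*sin(x))*cos(x)) dx.
Step 2. Substitute u = sin(x), turning ∫(-3*exp(-2*sin(x))*cos(x)) dx into ∫(-3*exp(-2*u)) du: now ∫((5*x**3 - 15*x**2 + 4*x - 96)/(x**4 - 4*x**3 - x**2 - 16*x - 20)) dx + ∫(-3*exp(-2*u)) du.
Step 3. Evaluate the standard form: now ∫((5*x**3 - 15*x**2 + 4*x - 96)/(x**4 - 4*x**3 - x**2 - 16*x - 20)) dx + 3*exp(-2*u)/2.
Step 4. Substitute back u = sin(x): now ∫((5*x**3 - 15*x**2 + 4*x - 96)/(x**4 - 4*x**3 - x**2 - 16*x - 20)) dx + 3*exp(-2*sin(x))/2.
Step 5. Decompose ∫((5*x**3 - 15*x**2 + 4*x - 96)/(x**4 - 4*x**3 - x**2 - 16*x - 20)) dx by partial fractions, (5*x**3 - 15*x**2 + 4*x - 96)/(x**4 - 4*x**3 - x**2 - 16*x - 20) = 4/(x**2 + 4) + 4/(x + 1) + 1/(x - 5): now ∫(1/(x - 5)) dx + ∫(4/(x + 1)) dx + ∫(4/(x**2 + 4)) dx + 3*exp(-2*sin(x))/2.
Step 6. Evaluate the standard form [assuming x > 5]: now log(x - 5) + ∫(4/(x + 1)) dx + ∫(4/(x**2 + 4)) dx + 3*exp(-2*sin(x))/2.
Step 7. Evaluate the standard form [assuming x > -1]: now log(x - 5) + 4*log(x + 1) + ∫(4/(x**2 + 4)) dx + 3*exp(-2*sin(x))/2.
Step 8. Evaluate the standard form: now log(x - 5) + 4*log(x + 1) + 2*atan(x/2) + 3*exp(-2*sin(x))/2.
Answer: log(x - 5) + 4*log(x + 1) + 2*atan(x/2) + 3*exp(-2*sin(x))/2.


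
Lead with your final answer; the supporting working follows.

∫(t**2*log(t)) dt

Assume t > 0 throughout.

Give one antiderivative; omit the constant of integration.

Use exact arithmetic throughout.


The answer is t**3*log(t)/3 - t**3/9.
Step 1. Integrate ∫(t**2*log(t)) dt by parts with u = log(t), dv = (t**2) dt, so v = t**3/3 [assuming t > 0]: now t**3*log(t)/3 + ∫(-t**2/3) dt.
Step 2. Evaluate the standard form: now t**3*log(t)/3 - t**3/9.
Answer: t**3*log(t)/3 - t**3/9.


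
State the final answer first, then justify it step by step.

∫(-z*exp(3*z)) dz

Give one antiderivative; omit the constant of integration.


The answer is -z*exp(3*z)/3 + exp(3*z)/9.
Step 1. Integrate ∫(-z*exp(3*z)) dz by parts with u = z, dv = (-exp(3*z)) dz, so v = -exp(3*z)/3: now -z*exp(3*z)/3 + ∫(exp(3*z)/3) dz.
Step 2. Evaluate the standard form: now -z*exp(3*z)/3 + exp(3*z)/9.
Answer: -z*exp(3*z)/3 + exp(3*z)/9.


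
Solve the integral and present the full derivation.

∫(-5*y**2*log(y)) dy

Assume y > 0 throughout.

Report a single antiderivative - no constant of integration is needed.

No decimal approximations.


Step 1. Integrate ∫(-5*y**2*log(y)) dy by parts with u = log(y), dv = (-5*y**2) dy, so v = -5*y**3/3 [assuming y > 0]: now -5*y**3*log(y)/3 + ∫(5*y**2/3) dy.
Step 2. Evaluate the standard form: now -5*y**3*log(y)/3 + 5*y**3/9.
Answer: -5*y**3*log(y)/3 + 5*y**3/9.


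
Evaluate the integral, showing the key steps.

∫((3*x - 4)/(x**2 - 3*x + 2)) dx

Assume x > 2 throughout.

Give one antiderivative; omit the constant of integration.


Step 1. Decompose ∫((3*x - 4)/(x**2 - 3*x + 2)) dx by partial fractions, (3*x - 4)/(x**2 - 3*x + 2) = 1/(x - 1) + 2/(x - 2): now ∫(2/(x - 2)) dx + ∫(1/(x - 1)) dx.
Step 2. Evaluate the standard form [assuming x > 1]: now log(x - 1) + ∫(2/(x - 2)) dx.
Step 3. Evaluate the standard form [assuming x > 2]: now 2*log(x - 2) + log(x - 1).
Answer: 2*log(x - 2) + log(x - 1).


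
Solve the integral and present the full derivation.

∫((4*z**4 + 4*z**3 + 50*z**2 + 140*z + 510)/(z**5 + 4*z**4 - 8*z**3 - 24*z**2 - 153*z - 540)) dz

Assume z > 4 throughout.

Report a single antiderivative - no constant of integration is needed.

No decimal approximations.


Step 1. Decompose ∫((4*z**4 + 4*z**3 + 50*z**2 + 140*z + 510)/(z**5 + 4*z**4 - 8*z**3 - 24*z**2 - 153*z - 540)) dz by partial fractions, (4*z**4 + 4*z**3 + 50*z**2 + 140*z + 510)/(z**5 + 4*z**4 - 8*z**3 - 24*z**2 - 153*z - 540) = -4/(z**2 + 9) + 5/(z + 5) - 3/(z + 3) + 2/(z - 4): now ∫(2/(z - 4)) dz + ∫(-3/(z + 3)) dz + ∫(5/(z + 5)) dz + ∫(-4/(z**2 + 9)) dz.
Step 2. Evaluate the standard form [assuming z > 4]: now 2*log(z - 4) + ∫(-3/(z + 3)) dz + ∫(5/(z + 5)) dz + ∫(-4/(z**2 + 9)) dz.
Step 3. Evaluate the standard form [assuming z > -5]: now 2*log(z - 4) + 5*log(z + 5) + ∫(-3/(z + 3)) dz + ∫(-4/(z**2 + 9)) dz.
Step 4. Evaluate the standard form [assuming z > -3]: now 2*log(z - 4) - 3*log(z + 3) + 5*log(z + 5) + ∫(-4/(z**2 + 9)) dz.
Step 5. Evaluate the standard form: now 2*log(z - 4) - 3*log(z + 3) + 5*log(z + 5) - 4*atan(z/3)/3.
Answer: 2*log(z - 4) - 3*log(z + 3) + 5*log(z + 5) - 4*atan(z/3)/3.


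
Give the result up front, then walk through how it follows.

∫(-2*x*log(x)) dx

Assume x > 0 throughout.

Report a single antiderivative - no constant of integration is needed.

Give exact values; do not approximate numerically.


The answer is -x**2*log(x) + x**2/2.
Step 1. Integrate ∫(-2*x*log(x)) dx by parts with u = log(x), dv = (-2*x) dx, so v = -x**2 [assuming x > 0]: now -x**2*log(x) + ∫(x) dx.
Step 2. Evaluate the standard form: now -x**2*log(x) + x**2/2.
Answer: -x**2*log(x) + x**2/2.


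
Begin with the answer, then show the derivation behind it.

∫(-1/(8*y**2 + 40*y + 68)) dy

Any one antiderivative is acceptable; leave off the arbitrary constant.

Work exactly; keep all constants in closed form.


The answer is -atan(2*y/3 + 5/3)/12.
Step 1. Substitute u = -2*y - 5, turning ∫(-1/(8*y**2 + 40*y + 68)) dy into ∫(1/(4*(u**2 + 9))) du: now ∫(1/(4*(u**2 + 9))) du.
Step 2. Evaluate the standard form: now atan(u/3)/12.
Step 3. Substitute back u = -2*y - 5: now -atan(2*y/3 + 5/3)/12.
Answer: -atan(2*y/3 + 5/3)/12.


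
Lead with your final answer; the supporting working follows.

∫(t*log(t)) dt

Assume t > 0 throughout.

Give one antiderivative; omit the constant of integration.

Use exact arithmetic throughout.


The answer is t**2*log(t)/2 - t**2/4.
Step 1. Integrate ∫(t*log(t)) dt by parts with u = log(t), dv = (t) dt, so v = t**2/2 [assuming t > 0]: now t**2*log(t)/2 + ∫(-t/2) dt.
Step 2. Evaluate the standard form: now t**2*log(t)/2 - t**2/4.
Answer: t**2*log(t)/2 - t**2/4.


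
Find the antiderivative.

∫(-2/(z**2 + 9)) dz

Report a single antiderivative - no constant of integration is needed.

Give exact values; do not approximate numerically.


Answer: -2*atan(z/3)/3.


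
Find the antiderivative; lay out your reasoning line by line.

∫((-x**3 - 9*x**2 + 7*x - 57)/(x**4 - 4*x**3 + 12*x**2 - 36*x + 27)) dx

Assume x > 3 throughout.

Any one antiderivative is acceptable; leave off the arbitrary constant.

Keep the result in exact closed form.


Step 1. Decompose ∫((-x**3 - 9*x**2 + 7*x - 57)/(x**4 - 4*x**3 + 12*x**2 - 36*x + 27)) dx by partial fractions, (-x**3 - 9*x**2 + 7*x - 57)/(x**4 - 4*x**3 + 12*x**2 - 36*x + 27) = -4/(x**2 + 9) + 3/(x - 1) - 4/(x - 3): now ∫(-4/(x - 3)) dx + ∫(3/(x - 1)) dx + ∫(-4/(x**2 + 9)) dx.
Step 2. Evaluate the standard form [assuming x > 3]: now -4*log(x - 3) + ∫(3/(x - 1)) dx + ∫(-4/(x**2 + 9)) dx.
Step 3. Evaluate the standard form [assuming x > 1]: now -4*log(x - 3) + 3*log(x - 1) + ∫(-4/(x**2 + 9)) dx.
Step 4. Evaluate the standard form: now -4*log(x - 3) + 3*log(x - 1) - 4*atan(x/3)/3.
Answer: -4*log(x - 3) + 3*log(x - 1) - 4*atan(x/3)/3.


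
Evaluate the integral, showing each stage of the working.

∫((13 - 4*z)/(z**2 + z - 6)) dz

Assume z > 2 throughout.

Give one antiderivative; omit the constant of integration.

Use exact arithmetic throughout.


Step 1. Decompose ∫((13 - 4*z)/(z**2 + z - 6)) dz by partial fractions, (13 - 4*z)/(z**2 + z - 6) = -5/(z + 3) + 1/(z - 2): now ∫(1/(z - 2)) dz + ∫(-5/(z + 3)) dz.
Step 2. Evaluate the standard form [assuming z > -3]: now -5*log(z + 3) + ∫(1/(z - 2)) dz.
Step 3. Evaluate the standard form [assuming z > 2]: now log(z - 2) - 5*log(z + 3).
Answer: log(z - 2) - 5*log(z + 3).


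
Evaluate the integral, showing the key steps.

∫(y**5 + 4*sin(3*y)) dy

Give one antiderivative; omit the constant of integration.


Step 1. Rewrite: now ∫(y**5) dy + ∫(4*sin(3*y)) dy.
Step 2. Evaluate the standard form: now -4*cos(3*y)/3 + ∫(y**5) dy.
Step 3. Evaluate the standard form: now y**6/6 - 4*cos(3*y)/3.
Answer: y**6/6 - 4*cos(3*y)/3.


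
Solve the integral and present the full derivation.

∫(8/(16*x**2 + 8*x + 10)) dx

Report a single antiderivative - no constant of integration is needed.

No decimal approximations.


Step 1. Substitute u = -4*x - 1, turning ∫(8/(16*x**2 + 8*x + 10)) dx into ∫(-2/(u**2 + 9)) du: now ∫(-2/(u**2 + 9)) du.
Step 2. Evaluate the standard form: now -2*atan(u/3)/3.
Step 3. Substitute back u = -4*x - 1: now 2*atan(4*x/3 + 1/3)/3.
Answer: 2*atan(4*x/3 + 1/3)/3.


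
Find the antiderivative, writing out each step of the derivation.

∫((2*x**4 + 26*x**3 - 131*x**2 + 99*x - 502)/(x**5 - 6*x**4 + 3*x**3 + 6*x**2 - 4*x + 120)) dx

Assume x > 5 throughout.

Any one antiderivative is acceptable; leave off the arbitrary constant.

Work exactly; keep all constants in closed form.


Step 1. Decompose ∫((2*x**4 + 26*x**3 - 131*x**2 + 99*x - 502)/(x**5 - 6*x**4 + 3*x**3 + 6*x**2 - 4*x + 120)) dx by partial fractions, (2*x**4 + 26*x**3 - 131*x**2 + 99*x - 502)/(x**5 - 6*x**4 + 3*x**3 + 6*x**2 - 4*x + 120) = 1/(x**2 + 4) - 5/(x + 2) + 4/(x - 3) + 3/(x - 5): now ∫(3/(x - 5)) dx + ∫(4/(x - 3)) dx + ∫(-5/(x + 2)) dx + ∫(1/(x**2 + 4)) dx.
Step 2. Evaluate the standard form [assuming x > 5]: now 3*log(x - 5) + ∫(4/(x - 3)) dx + ∫(-5/(x + 2)) dx + ∫(1/(x**2 + 4)) dx.
Step 3. Evaluate the standard form [assuming x > -2]: now 3*log(x - 5) - 5*log(x + 2) + ∫(4/(x - 3)) dx + ∫(1/(x**2 + 4)) dx.
Step 4. Evaluate the standard form [assuming x > 3]: now 3*log(x - 5) + 4*log(x - 3) - 5*log(x + 2) + ∫(1/(x**2 + 4)) dx.
Step 5. Evaluate the standard form: now 3*log(x - 5) + 4*log(x - 3) - 5*log(x + 2) + atan(x/2)/2.
Answer: 3*log(x - 5) + 4*log(x - 3) - 5*log(x + 2) + atan(x/2)/2.


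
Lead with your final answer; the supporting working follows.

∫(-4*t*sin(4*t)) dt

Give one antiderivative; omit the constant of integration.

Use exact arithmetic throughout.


The answer is t*cos(4*t) - sin(4*t)/4.
Step 1. Integrate ∫(-4*t*sin(4*t)) dt by parts with u = t, dv = (-4*sin(4*t)) dt, so v = cos(4*t): now t*cos(4*t) + ∫(-cos(4*t)) dt.
Step 2. Evaluate the standard form: now t*cos(4*t) - sin(4*t)/4.
Answer: t*cos(4*t) - sin(4*t)/4.


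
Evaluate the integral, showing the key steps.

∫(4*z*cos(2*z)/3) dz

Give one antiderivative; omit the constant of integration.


Step 1. Integrate ∫(4*z*cos(2*z)/3) dz by parts with u = z, dv = (4*cos(2*z)/3) dz, so v = 2*sin(2*z)/3: now 2*z*sin(2*z)/3 + ∫(-2*sin(2*z)/3) dz.
Step 2. Evaluate the standard form: now 2*z*sin(2*z)/3 + cos(2*z)/3.
Answer: 2*z*sin(2*z)/3 + cos(2*z)/3.


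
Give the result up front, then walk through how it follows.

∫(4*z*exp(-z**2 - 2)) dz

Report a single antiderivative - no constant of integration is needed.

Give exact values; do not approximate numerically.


The answer is -2*exp(-z**2 - 2).
Step 1. Substitute u = z**2 + 2, turning ∫(4*z*exp(-z**2 - 2)) dz into ∫(2*exp(-u)) du: now ∫(2*exp(-u)) du.
Step 2. Evaluate the standard form: now -2*exp(-u).
Step 3. Substitute back u = z**2 + 2: now -2*exp(-z**2 - 2).
Answer: -2*exp(-z**2 - 2).


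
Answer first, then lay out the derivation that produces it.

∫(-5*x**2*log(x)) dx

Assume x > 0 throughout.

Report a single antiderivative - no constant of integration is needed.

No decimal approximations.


The answer is -5*x**3*log(x)/3 + 5*x**3/9.
Step 1. Integrate ∫(-5*x**2*log(x)) dx by parts with u = log(x), dv = (-5*x**2) dx, so v = -5*x**3/3 [assuming x > 0]: now -5*x**3*log(x)/3 + ∫(5*x**2/3) dx.
Step 2. Evaluate the standard form: now -5*x**3*log(x)/3 + 5*x**3/9.
Answer: -5*x**3*log(x)/3 + 5*x**3/9.


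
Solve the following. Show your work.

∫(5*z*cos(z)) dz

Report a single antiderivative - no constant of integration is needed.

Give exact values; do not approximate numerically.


Step 1. Integrate ∫(5*z*cos(z)) dz by parts with u = z, dv = (5*cos(z)) dz, so v = 5*sin(z): now 5*z*sin(z) + ∫(-5*sin(z)) dz.
Step 2. Evaluate the standard form: now 5*z*sin(z) + 5*cos(z).
Answer: 5*z*sin(z) + 5*cos(z).


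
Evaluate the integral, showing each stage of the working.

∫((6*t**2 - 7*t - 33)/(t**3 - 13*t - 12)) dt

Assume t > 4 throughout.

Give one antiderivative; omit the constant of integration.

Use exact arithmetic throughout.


Step 1. Decompose ∫((6*t**2 - 7*t - 33)/(t**3 - 13*t - 12)) dt by partial fractions, (6*t**2 - 7*t - 33)/(t**3 - 13*t - 12) = 3/(t + 3) + 2/(t + 1) + 1/(t - 4): now ∫(1/(t - 4)) dt + ∫(2/(t + 1)) dt + ∫(3/(t + 3)) dt.
Step 2. Evaluate the standard form [assuming t > 4]: now log(t - 4) + ∫(2/(t + 1)) dt + ∫(3/(t + 3)) dt.
Step 3. Evaluate the standard form [assuming t > -1]: now log(t - 4) + 2*log(t + 1) + ∫(3/(t + 3)) dt.
Step 4. Evaluate the standard form [assuming t > -3]: now log(t - 4) + 2*log(t + 1) + 3*log(t + 3).
Answer: log(t - 4) + 2*log(t + 1) + 3*log(t + 3).


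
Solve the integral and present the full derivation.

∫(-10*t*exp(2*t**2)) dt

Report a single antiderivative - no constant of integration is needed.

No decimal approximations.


Step 1. Substitute u = t**2, turning ∫(-10*t*exp(2*t**2)) dt into ∫(-5*exp(2*u)) du: now ∫(-5*exp(2*u)) du.
Step 2. Evaluate the standard form: now -5*exp(2*u)/2.
Step 3. Substitute back u = t**2: now -5*exp(2*t**2)/2.
Answer: -5*exp(2*t**2)/2.


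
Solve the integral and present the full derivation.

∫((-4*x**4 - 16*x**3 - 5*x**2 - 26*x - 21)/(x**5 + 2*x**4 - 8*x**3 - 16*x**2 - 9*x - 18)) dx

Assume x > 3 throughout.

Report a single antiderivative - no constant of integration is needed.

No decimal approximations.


Step 1. Decompose ∫((-4*x**4 - 16*x**3 - 5*x**2 - 26*x - 21)/(x**5 + 2*x**4 - 8*x**3 - 16*x**2 - 9*x - 18)) dx by partial fractions, (-4*x**4 - 16*x**3 - 5*x**2 - 26*x - 21)/(x**5 + 2*x**4 - 8*x**3 - 16*x**2 - 9*x - 18) = 1/(x**2 + 1) + 2/(x + 3) - 3/(x + 2) - 3/(x - 3): now ∫(-3/(x - 3)) dx + ∫(-3/(x + 2)) dx + ∫(2/(x + 3)) dx + ∫(1/(x**2 + 1)) dx.
Step 2. Evaluate the standard form [assuming x > -2]: now -3*log(x + 2) + ∫(-3/(x - 3)) dx + ∫(2/(x + 3)) dx + ∫(1/(x**2 + 1)) dx.
Step 3. Evaluate the standard form [assuming x > -3]: now -3*log(x + 2) + 2*log(x + 3) + ∫(-3/(x - 3)) dx + ∫(1/(x**2 + 1)) dx.
Step 4. Evaluate the standard form [assuming x > 3]: now -3*log(x - 3) - 3*log(x + 2) + 2*log(x + 3) + ∫(1/(x**2 + 1)) dx.
Step 5. Evaluate the standard form: now -3*log(x - 3) - 3*log(x + 2) + 2*log(x + 3) + atan(x).
Answer: -3*log(x - 3) - 3*log(x + 2) + 2*log(x + 3) + atan(x).


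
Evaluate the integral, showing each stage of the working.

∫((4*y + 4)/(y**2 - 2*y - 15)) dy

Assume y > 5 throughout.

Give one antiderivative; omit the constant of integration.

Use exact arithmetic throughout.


Step 1. Decompose ∫((4*y + 4)/(y**2 - 2*y - 15)) dy by partial fractions, (4*y + 4)/(y**2 - 2*y - 15) = 1/(y + 3) + 3/(y - 5): now ∫(3/(y - 5)) dy + ∫(1/(y + 3)) dy.
Step 2. Evaluate the standard form [assuming y > -3]: now log(y + 3) + ∫(3/(y - 5)) dy.
Step 3. Evaluate the standard form [assuming y > 5]: now 3*log(y - 5) + log(y + 3).
Answer: 3*log(y - 5) + log(y + 3).


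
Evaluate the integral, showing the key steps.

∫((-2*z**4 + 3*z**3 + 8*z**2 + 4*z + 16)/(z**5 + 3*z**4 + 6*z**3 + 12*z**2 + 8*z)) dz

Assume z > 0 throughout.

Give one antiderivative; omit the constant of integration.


Step 1. Decompose ∫((-2*z**4 + 3*z**3 + 8*z**2 + 4*z + 16)/(z**5 + 3*z**4 + 6*z**3 + 12*z**2 + 8*z)) dz by partial fractions, (-2*z**4 + 3*z**3 + 8*z**2 + 4*z + 16)/(z**5 + 3*z**4 + 6*z**3 + 12*z**2 + 8*z) = 4/(z**2 + 4) - 1/(z + 2) - 3/(z + 1) + 2/z: now ∫(2/z) dz + ∫(-3/(z + 1)) dz + ∫(-1/(z + 2)) dz + ∫(4/(z**2 + 4)) dz.
Step 2. Evaluate the standard form [assuming z > -2]: now -log(z + 2) + ∫(2/z) dz + ∫(-3/(z + 1)) dz + ∫(4/(z**2 + 4)) dz.
Step 3. Evaluate the standard form [assuming z > 0]: now 2*log(z) - log(z + 2) + ∫(-3/(z + 1)) dz + ∫(4/(z**2 + 4)) dz.
Step 4. Evaluate the standard form [assuming z > -1]: now 2*log(z) - 3*log(z + 1) - log(z + 2) + ∫(4/(z**2 + 4)) dz.
Step 5. Evaluate the standard form: now 2*log(z) - 3*log(z + 1) - log(z + 2) + 2*atan(z/2).
Answer: 2*log(z) - 3*log(z + 1) - log(z + 2) + 2*atan(z/2).


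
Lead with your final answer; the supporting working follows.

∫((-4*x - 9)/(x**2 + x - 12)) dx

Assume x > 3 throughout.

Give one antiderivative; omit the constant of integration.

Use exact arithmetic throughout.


The answer is -3*log(x - 3) - log(x + 4).
Step 1. Decompose ∫((-4*x - 9)/(x**2 + x - 12)) dx by partial fractions, (-4*x - 9)/(x**2 + x - 12) = -1/(x + 4) - 3/(x - 3): now ∫(-3/(x - 3)) dx + ∫(-1/(x + 4)) dx.
Step 2. Evaluate the standard form [assuming x > -4]: now -log(x + 4) + ∫(-3/(x - 3)) dx.
Step 3. Evaluate the standard form [assuming x > 3]: now -3*log(x - 3) - log(x + 4).
Answer: -3*log(x - 3) - log(x + 4).


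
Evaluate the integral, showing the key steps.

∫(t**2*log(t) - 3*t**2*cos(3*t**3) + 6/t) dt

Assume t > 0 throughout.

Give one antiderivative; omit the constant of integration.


Step 1. Rewrite: now ∫(6/t) dt + ∫(t**2*log(t)) dt + ∫(-3*t**2*cos(3*t**3)) dt.
Step 2. Integrate ∫(t**2*log(t)) dt by parts with u = log(t), dv = (t**2) dt, so v = t**3/3 [assuming t > 0]: now t**3*log(t)/3 + ∫(6/t) dt + ∫(-t**2/3) dt + ∫(-3*t**2*cos(3*t**3)) dt.
Step 3. Evaluate the standard form: now t**3*log(t)/3 - t**3/9 + ∫(6/t) dt + ∫(-3*t**2*cos(3*t**3)) dt.
Step 4. Substitute u = t**3, turning ∫(-3*t**2*cos(3*t**3)) dt into ∫(-cos(3*u)) du: now t**3*log(t)/3 - t**3/9 + ∫(6/t) dt + ∫(-cos(3*u)) du.
Step 5. Evaluate the standard form: now t**3*log(t)/3 - t**3/9 - sin(3*u)/3 + ∫(6/t) dt.
Step 6. Substitute back u = t**3: now t**3*log(t)/3 - t**3/9 - sin(3*t**3)/3 + ∫(6/t) dt.
Step 7. Evaluate the standard form [assuming t > 0]: now t**3*log(t)/3 - t**3/9 + 6*log(t) - sin(3*t**3)/3.
Answer: t**3*log(t)/3 - t**3/9 + 6*log(t) - sin(3*t**3)/3.


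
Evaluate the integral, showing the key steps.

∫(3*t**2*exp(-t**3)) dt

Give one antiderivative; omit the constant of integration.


Step 1. Substitute u = t**3, turning ∫(3*t**2*exp(-t**3)) dt into ∫(exp(-u)) du: now ∫(exp(-u)) du.
Step 2. Evaluate the standard form: now -exp(-u).
Step 3. Substitute back u = t**3: now -exp(-t**3).
Answer: -exp(-t**3).


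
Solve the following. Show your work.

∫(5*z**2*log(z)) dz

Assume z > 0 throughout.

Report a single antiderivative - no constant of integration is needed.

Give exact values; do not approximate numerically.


Step 1. Integrate ∫(5*z**2*log(z)) dz by parts with u = log(z), dv = (5*z**2) dz, so v = 5*z**3/3 [assuming z > 0]: now 5*z**3*log(z)/3 + ∫(-5*z**2/3) dz.
Step 2. Evaluate the standard form: now 5*z**3*log(z)/3 - 5*z**3/9.
Answer: 5*z**3*log(z)/3 - 5*z**3/9.


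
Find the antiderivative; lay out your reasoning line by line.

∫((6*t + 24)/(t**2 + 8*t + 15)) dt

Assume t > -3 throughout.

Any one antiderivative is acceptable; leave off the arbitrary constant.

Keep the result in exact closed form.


Step 1. Decompose ∫((6*t + 24)/(t**2 + 8*t + 15)) dt by partial fractions, (6*t + 24)/(t**2 + 8*t + 15) = 3/(t + 5) + 3/(t + 3): now ∫(3/(t + 3)) dt + ∫(3/(t + 5)) dt.
Step 2. Evaluate the standard form [assuming t > -5]: now 3*log(t + 5) + ∫(3/(t + 3)) dt.
Step 3. Evaluate the standard form [assuming t > -3]: now 3*log(t + 3) + 3*log(t + 5).
Answer: 3*log(t + 3) + 3*log(t + 5).


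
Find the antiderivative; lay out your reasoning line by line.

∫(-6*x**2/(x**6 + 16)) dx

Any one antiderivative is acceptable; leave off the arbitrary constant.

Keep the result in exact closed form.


Step 1. Substitute u = x**3, turning ∫(-6*x**2/(x**6 + 16)) dx into ∫(-2/(u**2 + 16)) du: now ∫(-2/(u**2 + 16)) du.
Step 2. Evaluate the standard form: now -atan(u/4)/2.
Step 3. Substitute back u = x**3: now -atan(x**3/4)/2.
Answer: -atan(x**3/4)/2.


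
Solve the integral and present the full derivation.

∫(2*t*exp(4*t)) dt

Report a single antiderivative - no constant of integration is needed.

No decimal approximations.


Step 1. Integrate ∫(2*t*exp(4*t)) dt by parts with u = t, dv = (2*exp(4*t)) dt, so v = exp(4*t)/2: now t*exp(4*t)/2 + ∫(-exp(4*t)/2) dt.
Step 2. Evaluate the standard form: now t*exp(4*t)/2 - exp(4*t)/8.
Answer: t*exp(4*t)/2 - exp(4*t)/8.


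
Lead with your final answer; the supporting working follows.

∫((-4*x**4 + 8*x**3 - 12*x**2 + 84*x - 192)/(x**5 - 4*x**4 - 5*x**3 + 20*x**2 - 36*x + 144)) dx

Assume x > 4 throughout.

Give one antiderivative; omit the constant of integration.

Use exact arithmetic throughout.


The answer is -4*log(x - 4) + 2*log(x - 3) - 2*log(x + 3) - 2*atan(x/2).
Step 1. Decompose ∫((-4*x**4 + 8*x**3 - 12*x**2 + 84*x - 192)/(x**5 - 4*x**4 - 5*x**3 + 20*x**2 - 36*x + 144)) dx by partial fractions, (-4*x**4 + 8*x**3 - 12*x**2 + 84*x - 192)/(x**5 - 4*x**4 - 5*x**3 + 20*x**2 - 36*x + 144) = -4/(x**2 + 4) - 2/(x + 3) + 2/(x - 3) - 4/(x - 4): now ∫(-4/(x - 4)) dx + ∫(2/(x - 3)) dx + ∫(-2/(x + 3)) dx + ∫(-4/(x**2 + 4)) dx.
Step 2. Evaluate the standard form [assuming x > -3]: now -2*log(x + 3) + ∫(-4/(x - 4)) dx + ∫(2/(x - 3)) dx + ∫(-4/(x**2 + 4)) dx.
Step 3. Evaluate the standard form [assuming x > 3]: now 2*log(x - 3) - 2*log(x + 3) + ∫(-4/(x - 4)) dx + ∫(-4/(x**2 + 4)) dx.
Step 4. Evaluate the standard form [assuming x > 4]: now -4*log(x - 4) + 2*log(x - 3) - 2*log(x + 3) + ∫(-4/(x**2 + 4)) dx.
Step 5. Evaluate the standard form: now -4*log(x - 4) + 2*log(x - 3) - 2*log(x + 3) - 2*atan(x/2).
Answer: -4*log(x - 4) + 2*log(x - 3) - 2*log(x + 3) - 2*atan(x/2).


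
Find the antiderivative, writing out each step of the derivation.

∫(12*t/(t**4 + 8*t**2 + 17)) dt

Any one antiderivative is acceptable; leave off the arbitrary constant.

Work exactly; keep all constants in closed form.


Step 1. Substitute u = t**2 + 4, turning ∫(12*t/(t**4 + 8*t**2 + 17)) dt into ∫(6/(u**2 + 1)) du: now ∫(6/(u**2 + 1)) du.
Step 2. Evaluate the standard form: now 6*atan(u).
Step 3. Substitute back u = t**2 + 4: now 6*atan(t**2 + 4).
Answer: 6*atan(t**2 + 4).


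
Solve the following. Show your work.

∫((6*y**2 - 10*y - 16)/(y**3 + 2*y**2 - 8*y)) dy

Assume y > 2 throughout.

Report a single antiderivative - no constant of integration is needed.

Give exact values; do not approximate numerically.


Step 1. Decompose ∫((6*y**2 - 10*y - 16)/(y**3 + 2*y**2 - 8*y)) dy by partial fractions, (6*y**2 - 10*y - 16)/(y**3 + 2*y**2 - 8*y) = 5/(y + 4) - 1/(y - 2) + 2/y: now ∫(2/y) dy + ∫(-1/(y - 2)) dy + ∫(5/(y + 4)) dy.
Step 2. Evaluate the standard form [assuming y > 2]: now -log(y - 2) + ∫(2/y) dy + ∫(5/(y + 4)) dy.
Step 3. Evaluate the standard form [assuming y > 0]: now 2*log(y) - log(y - 2) + ∫(5/(y + 4)) dy.
Step 4. Evaluate the standard form [assuming y > -4]: now 2*log(y) - log(y - 2) + 5*log(y + 4).
Answer: 2*log(y) - log(y - 2) + 5*log(y + 4).


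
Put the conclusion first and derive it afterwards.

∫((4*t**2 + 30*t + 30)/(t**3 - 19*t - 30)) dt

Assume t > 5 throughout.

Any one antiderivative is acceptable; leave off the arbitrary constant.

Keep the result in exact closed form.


The answer is 5*log(t - 5) + 2*log(t + 2) - 3*log(t + 3).
Step 1. Decompose ∫((4*t**2 + 30*t + 30)/(t**3 - 19*t - 30)) dt by partial fractions, (4*t**2 + 30*t + 30)/(t**3 - 19*t - 30) = -3/(t + 3) + 2/(t + 2) + 5/(t - 5): now ∫(5/(t - 5)) dt + ∫(2/(t + 2)) dt + ∫(-3/(t + 3)) dt.
Step 2. Evaluate the standard form [assuming t > 5]: now 5*log(t - 5) + ∫(2/(t + 2)) dt + ∫(-3/(t + 3)) dt.
Step 3. Evaluate the standard form [assuming t > -3]: now 5*log(t - 5) - 3*log(t + 3) + ∫(2/(t + 2)) dt.
Step 4. Evaluate the standard form [assuming t > -2]: now 5*log(t - 5) + 2*log(t + 2) - 3*log(t + 3).
Answer: 5*log(t - 5) + 2*log(t + 2) - 3*log(t + 3).


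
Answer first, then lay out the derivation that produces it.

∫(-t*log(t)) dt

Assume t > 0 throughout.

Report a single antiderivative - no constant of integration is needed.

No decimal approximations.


The answer is -t**2*log(t)/2 + t**2/4.
Step 1. Integrate ∫(-t*log(t)) dt by parts with u = log(t), dv = (-t) dt, so v = -t**2/2 [assuming t > 0]: now -t**2*log(t)/2 + ∫(t/2) dt.
Step 2. Evaluate the standard form: now -t**2*log(t)/2 + t**2/4.
Answer: -t**2*log(t)/2 + t**2/4.


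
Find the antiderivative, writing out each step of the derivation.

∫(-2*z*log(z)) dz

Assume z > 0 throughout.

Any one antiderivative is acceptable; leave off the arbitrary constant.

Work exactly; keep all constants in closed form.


Step 1. Integrate ∫(-2*z*log(z)) dz by parts with u = log(z), dv = (-2*z) dz, so v = -z**2 [assuming z > 0]: now -z**2*log(z) + ∫(z) dz.
Step 2. Evaluate the standard form: now -z**2*log(z) + z**2/2.
Answer: -z**2*log(z) + z**2/2.


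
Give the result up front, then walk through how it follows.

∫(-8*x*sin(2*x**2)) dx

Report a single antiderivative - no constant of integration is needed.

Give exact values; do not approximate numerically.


The answer is 2*cos(2*x**2).
Step 1. Substitute u = x**2, turning ∫(-8*x*sin(2*x**2)) dx into ∫(-4*sin(2*u)) du: now ∫(-4*sin(2*u)) du.
Step 2. Evaluate the standard form: now 2*cos(2*u).
Step 3. Substitute back u = x**2: now 2*cos(2*x**2).
Answer: 2*cos(2*x**2).


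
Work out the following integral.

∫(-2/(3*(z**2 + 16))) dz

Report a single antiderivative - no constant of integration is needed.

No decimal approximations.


Answer: -atan(z/4)/6.


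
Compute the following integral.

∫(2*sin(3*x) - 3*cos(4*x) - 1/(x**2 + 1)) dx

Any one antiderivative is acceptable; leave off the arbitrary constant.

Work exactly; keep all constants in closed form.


Answer: -3*sin(4*x)/4 - 2*cos(3*x)/3 - atan(x).
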